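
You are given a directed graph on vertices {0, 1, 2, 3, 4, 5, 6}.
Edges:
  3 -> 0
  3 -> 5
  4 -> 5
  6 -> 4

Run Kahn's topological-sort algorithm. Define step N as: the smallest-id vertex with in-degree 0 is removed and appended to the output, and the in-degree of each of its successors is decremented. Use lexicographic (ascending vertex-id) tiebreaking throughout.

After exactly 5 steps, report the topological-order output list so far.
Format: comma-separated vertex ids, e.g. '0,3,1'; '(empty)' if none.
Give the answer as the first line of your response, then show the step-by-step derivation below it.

1,2,3,0,6

step 1: output 1; order=[1]; indeg=(1,0,0,0,1,2,0)
step 2: output 2; order=[1,2]; indeg=(1,0,0,0,1,2,0)
step 3: output 3; order=[1,2,3]; indeg=(0,0,0,0,1,1,0)
step 4: output 0; order=[1,2,3,0]; indeg=(0,0,0,0,1,1,0)
step 5: output 6; order=[1,2,3,0,6]; indeg=(0,0,0,0,0,1,0)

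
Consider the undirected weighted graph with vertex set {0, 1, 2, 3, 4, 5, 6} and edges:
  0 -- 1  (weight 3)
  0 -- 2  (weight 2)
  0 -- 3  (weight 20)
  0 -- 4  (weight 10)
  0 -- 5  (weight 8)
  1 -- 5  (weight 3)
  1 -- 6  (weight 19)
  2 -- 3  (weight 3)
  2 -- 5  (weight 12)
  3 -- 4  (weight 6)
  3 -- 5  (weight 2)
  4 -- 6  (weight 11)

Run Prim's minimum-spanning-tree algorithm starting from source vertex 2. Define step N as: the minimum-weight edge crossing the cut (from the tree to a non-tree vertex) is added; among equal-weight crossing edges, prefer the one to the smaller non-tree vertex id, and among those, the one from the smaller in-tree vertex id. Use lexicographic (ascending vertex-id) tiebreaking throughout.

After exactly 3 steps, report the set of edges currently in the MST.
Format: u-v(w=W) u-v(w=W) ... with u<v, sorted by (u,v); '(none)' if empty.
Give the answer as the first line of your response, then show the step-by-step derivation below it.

0-1(w=3) 0-2(w=2) 2-3(w=3)

step 1: add edge 0-2 (w=2); MST = {0-2(w=2)}
step 2: add edge 0-1 (w=3); MST = {0-1(w=3) 0-2(w=2)}
step 3: add edge 2-3 (w=3); MST = {0-1(w=3) 0-2(w=2) 2-3(w=3)}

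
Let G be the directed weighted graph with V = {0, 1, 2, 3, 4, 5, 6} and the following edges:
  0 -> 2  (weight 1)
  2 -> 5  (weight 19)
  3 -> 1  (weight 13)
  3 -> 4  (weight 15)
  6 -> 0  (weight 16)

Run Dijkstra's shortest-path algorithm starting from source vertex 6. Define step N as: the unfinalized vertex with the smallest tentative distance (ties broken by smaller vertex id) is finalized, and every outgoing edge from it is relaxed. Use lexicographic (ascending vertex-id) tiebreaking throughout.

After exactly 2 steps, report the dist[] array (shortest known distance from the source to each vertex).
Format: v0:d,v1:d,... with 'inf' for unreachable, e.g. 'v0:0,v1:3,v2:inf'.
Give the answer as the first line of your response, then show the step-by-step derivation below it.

v0:16,v1:inf,v2:17,v3:inf,v4:inf,v5:inf,v6:0

step 1: dist = v0:16,v1:inf,v2:inf,v3:inf,v4:inf,v5:inf,v6:0
step 2: dist = v0:16,v1:inf,v2:17,v3:inf,v4:inf,v5:inf,v6:0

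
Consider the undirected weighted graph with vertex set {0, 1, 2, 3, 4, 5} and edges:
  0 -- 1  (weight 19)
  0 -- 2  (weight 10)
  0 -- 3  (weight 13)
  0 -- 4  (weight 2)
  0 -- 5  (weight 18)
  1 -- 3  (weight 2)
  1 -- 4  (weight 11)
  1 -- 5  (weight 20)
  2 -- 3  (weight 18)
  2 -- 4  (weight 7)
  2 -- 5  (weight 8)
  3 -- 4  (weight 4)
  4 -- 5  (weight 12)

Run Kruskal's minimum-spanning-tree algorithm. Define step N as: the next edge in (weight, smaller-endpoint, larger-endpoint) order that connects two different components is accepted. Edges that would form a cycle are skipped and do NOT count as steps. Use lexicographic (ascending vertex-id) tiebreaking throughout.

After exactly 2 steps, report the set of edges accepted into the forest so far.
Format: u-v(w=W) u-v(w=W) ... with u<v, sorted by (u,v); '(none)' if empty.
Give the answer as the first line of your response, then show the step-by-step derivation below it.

0-4(w=2) 1-3(w=2)

step 1: add edge 0-4 (w=2); MST = {0-4(w=2)}
step 2: add edge 1-3 (w=2); MST = {0-4(w=2) 1-3(w=2)}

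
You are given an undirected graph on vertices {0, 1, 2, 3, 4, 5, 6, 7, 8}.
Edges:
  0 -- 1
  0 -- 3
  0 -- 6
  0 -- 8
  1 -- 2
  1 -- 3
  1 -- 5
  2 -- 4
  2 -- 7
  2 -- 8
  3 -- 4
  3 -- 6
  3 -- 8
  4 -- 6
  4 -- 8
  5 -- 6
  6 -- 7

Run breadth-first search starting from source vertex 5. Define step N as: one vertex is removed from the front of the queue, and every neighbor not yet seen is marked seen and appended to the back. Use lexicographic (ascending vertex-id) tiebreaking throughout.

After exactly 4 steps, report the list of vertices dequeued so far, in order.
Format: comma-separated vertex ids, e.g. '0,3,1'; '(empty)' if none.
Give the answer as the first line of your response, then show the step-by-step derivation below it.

5,1,6,0

step 1: dequeue 5; queue=[1,6]; order=5
step 2: dequeue 1; queue=[6,0,2,3]; order=5,1
step 3: dequeue 6; queue=[0,2,3,4,7]; order=5,1,6
step 4: dequeue 0; queue=[2,3,4,7,8]; order=5,1,6,0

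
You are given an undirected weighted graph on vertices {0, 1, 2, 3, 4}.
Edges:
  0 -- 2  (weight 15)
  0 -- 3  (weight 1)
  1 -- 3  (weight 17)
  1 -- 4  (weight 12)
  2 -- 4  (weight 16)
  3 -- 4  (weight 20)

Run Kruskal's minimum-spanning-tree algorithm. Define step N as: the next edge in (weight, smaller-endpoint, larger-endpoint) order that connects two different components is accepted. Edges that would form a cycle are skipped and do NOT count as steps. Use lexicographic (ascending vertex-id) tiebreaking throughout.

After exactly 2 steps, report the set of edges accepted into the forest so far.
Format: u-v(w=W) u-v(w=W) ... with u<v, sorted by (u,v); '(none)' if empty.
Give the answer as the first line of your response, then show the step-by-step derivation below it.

0-3(w=1) 1-4(w=12)

step 1: add edge 0-3 (w=1); MST = {0-3(w=1)}
step 2: add edge 1-4 (w=12); MST = {0-3(w=1) 1-4(w=12)}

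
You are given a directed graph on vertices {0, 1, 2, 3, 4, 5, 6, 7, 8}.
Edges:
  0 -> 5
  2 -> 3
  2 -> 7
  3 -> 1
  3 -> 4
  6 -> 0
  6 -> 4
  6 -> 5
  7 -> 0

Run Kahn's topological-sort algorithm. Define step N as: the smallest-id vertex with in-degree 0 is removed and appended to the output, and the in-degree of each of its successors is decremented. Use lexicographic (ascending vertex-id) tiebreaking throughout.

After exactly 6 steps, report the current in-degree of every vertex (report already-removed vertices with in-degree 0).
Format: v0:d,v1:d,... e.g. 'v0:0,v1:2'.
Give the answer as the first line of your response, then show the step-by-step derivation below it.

v0:0,v1:0,v2:0,v3:0,v4:0,v5:1,v6:0,v7:0,v8:0

step 1: output 2; order=[2]; indeg=(2,1,0,0,2,2,0,0,0)
step 2: output 3; order=[2,3]; indeg=(2,0,0,0,1,2,0,0,0)
step 3: output 1; order=[2,3,1]; indeg=(2,0,0,0,1,2,0,0,0)
step 4: output 6; order=[2,3,1,6]; indeg=(1,0,0,0,0,1,0,0,0)
step 5: output 4; order=[2,3,1,6,4]; indeg=(1,0,0,0,0,1,0,0,0)
step 6: output 7; order=[2,3,1,6,4,7]; indeg=(0,0,0,0,0,1,0,0,0)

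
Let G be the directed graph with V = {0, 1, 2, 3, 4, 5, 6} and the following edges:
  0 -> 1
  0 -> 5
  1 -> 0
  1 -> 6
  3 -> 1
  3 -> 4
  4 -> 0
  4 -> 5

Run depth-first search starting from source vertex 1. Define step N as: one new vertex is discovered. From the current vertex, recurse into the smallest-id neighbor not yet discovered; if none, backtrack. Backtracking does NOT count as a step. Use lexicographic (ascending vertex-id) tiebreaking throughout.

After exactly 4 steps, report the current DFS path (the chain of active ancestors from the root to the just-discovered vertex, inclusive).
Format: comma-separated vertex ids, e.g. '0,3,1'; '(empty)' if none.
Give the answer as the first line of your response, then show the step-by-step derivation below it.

1,6

step 1: discover 1; path=1; order=1
step 2: discover 0; path=1>0; order=1,0
step 3: discover 5; path=1>0>5; order=1,0,5
step 4: discover 6; path=1>6; order=1,0,5,6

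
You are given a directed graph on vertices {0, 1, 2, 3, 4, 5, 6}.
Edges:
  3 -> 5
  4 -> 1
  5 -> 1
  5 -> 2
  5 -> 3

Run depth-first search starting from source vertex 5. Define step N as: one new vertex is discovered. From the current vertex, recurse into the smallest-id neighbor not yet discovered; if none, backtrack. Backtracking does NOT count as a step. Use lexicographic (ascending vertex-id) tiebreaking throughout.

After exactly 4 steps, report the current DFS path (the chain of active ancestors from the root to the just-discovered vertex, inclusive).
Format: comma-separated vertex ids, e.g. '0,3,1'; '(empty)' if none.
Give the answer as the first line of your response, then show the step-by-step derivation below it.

5,3

step 1: discover 5; path=5; order=5
step 2: discover 1; path=5>1; order=5,1
step 3: discover 2; path=5>2; order=5,1,2
step 4: discover 3; path=5>3; order=5,1,2,3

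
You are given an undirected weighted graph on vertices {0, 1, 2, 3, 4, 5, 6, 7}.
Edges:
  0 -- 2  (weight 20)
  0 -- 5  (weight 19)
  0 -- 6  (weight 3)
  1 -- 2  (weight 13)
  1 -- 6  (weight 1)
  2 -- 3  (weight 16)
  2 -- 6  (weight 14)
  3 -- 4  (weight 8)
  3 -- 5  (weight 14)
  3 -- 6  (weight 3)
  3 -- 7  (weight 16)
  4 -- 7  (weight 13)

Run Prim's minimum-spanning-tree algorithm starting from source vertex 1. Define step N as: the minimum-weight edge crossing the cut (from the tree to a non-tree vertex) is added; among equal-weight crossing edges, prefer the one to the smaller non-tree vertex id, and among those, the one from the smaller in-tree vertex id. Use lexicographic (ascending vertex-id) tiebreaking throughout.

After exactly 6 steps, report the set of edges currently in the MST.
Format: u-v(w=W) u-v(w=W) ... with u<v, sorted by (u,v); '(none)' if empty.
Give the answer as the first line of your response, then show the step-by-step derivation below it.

0-6(w=3) 1-2(w=13) 1-6(w=1) 3-4(w=8) 3-6(w=3) 4-7(w=13)

step 1: add edge 1-6 (w=1); MST = {1-6(w=1)}
step 2: add edge 0-6 (w=3); MST = {0-6(w=3) 1-6(w=1)}
step 3: add edge 3-6 (w=3); MST = {0-6(w=3) 1-6(w=1) 3-6(w=3)}
step 4: add edge 3-4 (w=8); MST = {0-6(w=3) 1-6(w=1) 3-4(w=8) 3-6(w=3)}
step 5: add edge 1-2 (w=13); MST = {0-6(w=3) 1-2(w=13) 1-6(w=1) 3-4(w=8) 3-6(w=3)}
step 6: add edge 4-7 (w=13); MST = {0-6(w=3) 1-2(w=13) 1-6(w=1) 3-4(w=8) 3-6(w=3) 4-7(w=13)}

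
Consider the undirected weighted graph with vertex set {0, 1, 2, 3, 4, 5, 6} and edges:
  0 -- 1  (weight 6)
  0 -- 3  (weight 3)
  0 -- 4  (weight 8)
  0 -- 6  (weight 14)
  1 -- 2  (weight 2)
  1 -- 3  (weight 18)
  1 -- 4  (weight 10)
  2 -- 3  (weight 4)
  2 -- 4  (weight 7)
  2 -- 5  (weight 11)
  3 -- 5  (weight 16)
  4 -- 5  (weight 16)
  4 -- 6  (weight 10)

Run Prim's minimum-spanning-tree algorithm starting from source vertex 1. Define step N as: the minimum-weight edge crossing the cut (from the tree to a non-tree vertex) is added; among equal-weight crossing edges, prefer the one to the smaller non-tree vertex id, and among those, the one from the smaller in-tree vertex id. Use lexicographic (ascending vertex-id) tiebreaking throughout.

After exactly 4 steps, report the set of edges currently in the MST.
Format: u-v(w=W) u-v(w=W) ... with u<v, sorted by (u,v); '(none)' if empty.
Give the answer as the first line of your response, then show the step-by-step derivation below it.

0-3(w=3) 1-2(w=2) 2-3(w=4) 2-4(w=7)

step 1: add edge 1-2 (w=2); MST = {1-2(w=2)}
step 2: add edge 2-3 (w=4); MST = {1-2(w=2) 2-3(w=4)}
step 3: add edge 0-3 (w=3); MST = {0-3(w=3) 1-2(w=2) 2-3(w=4)}
step 4: add edge 2-4 (w=7); MST = {0-3(w=3) 1-2(w=2) 2-3(w=4) 2-4(w=7)}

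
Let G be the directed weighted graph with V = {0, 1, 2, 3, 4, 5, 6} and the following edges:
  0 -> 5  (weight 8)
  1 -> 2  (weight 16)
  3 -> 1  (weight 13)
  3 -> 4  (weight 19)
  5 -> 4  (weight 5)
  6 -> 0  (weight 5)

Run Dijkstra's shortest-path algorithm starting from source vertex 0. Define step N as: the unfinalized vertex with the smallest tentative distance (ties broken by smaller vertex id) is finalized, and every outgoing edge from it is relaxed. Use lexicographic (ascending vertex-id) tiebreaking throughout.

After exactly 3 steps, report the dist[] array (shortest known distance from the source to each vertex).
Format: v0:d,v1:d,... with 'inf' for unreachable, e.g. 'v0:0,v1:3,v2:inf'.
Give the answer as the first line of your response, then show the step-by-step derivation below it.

v0:0,v1:inf,v2:inf,v3:inf,v4:13,v5:8,v6:inf

step 1: dist = v0:0,v1:inf,v2:inf,v3:inf,v4:inf,v5:8,v6:inf
step 2: dist = v0:0,v1:inf,v2:inf,v3:inf,v4:13,v5:8,v6:inf
step 3: dist = v0:0,v1:inf,v2:inf,v3:inf,v4:13,v5:8,v6:inf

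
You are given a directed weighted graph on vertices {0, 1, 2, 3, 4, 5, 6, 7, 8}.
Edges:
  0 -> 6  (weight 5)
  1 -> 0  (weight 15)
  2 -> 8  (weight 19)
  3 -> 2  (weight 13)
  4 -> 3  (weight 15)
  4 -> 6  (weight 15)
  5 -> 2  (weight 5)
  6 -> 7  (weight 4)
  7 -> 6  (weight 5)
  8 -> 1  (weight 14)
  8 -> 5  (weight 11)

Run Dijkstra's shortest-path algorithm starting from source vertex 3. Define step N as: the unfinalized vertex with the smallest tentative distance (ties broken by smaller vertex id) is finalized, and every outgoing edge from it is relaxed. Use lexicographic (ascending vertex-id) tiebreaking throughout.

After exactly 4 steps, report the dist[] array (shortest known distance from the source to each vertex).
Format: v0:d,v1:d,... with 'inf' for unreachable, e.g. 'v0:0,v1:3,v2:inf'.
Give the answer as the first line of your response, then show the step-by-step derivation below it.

v0:inf,v1:46,v2:13,v3:0,v4:inf,v5:43,v6:inf,v7:inf,v8:32

step 1: dist = v0:inf,v1:inf,v2:13,v3:0,v4:inf,v5:inf,v6:inf,v7:inf,v8:inf
step 2: dist = v0:inf,v1:inf,v2:13,v3:0,v4:inf,v5:inf,v6:inf,v7:inf,v8:32
step 3: dist = v0:inf,v1:46,v2:13,v3:0,v4:inf,v5:43,v6:inf,v7:inf,v8:32
step 4: dist = v0:inf,v1:46,v2:13,v3:0,v4:inf,v5:43,v6:inf,v7:inf,v8:32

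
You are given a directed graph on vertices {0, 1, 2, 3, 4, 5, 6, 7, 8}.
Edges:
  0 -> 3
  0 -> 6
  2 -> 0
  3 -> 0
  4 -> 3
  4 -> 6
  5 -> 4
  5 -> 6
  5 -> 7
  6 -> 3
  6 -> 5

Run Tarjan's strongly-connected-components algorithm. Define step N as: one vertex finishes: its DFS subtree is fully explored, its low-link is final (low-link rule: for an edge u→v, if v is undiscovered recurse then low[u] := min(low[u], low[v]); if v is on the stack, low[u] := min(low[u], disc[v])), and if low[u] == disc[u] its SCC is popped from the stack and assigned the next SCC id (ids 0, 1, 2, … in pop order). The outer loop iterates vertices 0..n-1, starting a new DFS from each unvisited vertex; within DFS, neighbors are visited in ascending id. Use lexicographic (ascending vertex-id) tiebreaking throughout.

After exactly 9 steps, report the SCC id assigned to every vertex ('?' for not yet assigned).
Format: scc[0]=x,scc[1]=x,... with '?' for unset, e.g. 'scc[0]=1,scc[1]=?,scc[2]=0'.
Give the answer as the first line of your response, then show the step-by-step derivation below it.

scc[0]=1,scc[1]=2,scc[2]=3,scc[3]=1,scc[4]=1,scc[5]=1,scc[6]=1,scc[7]=0,scc[8]=4

step 1: low=(low[0]=0,low[1]=?,low[2]=?,low[3]=0,low[4]=?,low[5]=?,low[6]=?,low[7]=?,low[8]=?); scc=(scc[0]=?,scc[1]=?,scc[2]=?,scc[3]=?,scc[4]=?,scc[5]=?,scc[6]=?,scc[7]=?,scc[8]=?)
step 2: low=(low[0]=0,low[1]=?,low[2]=?,low[3]=0,low[4]=1,low[5]=3,low[6]=1,low[7]=?,low[8]=?); scc=(scc[0]=?,scc[1]=?,scc[2]=?,scc[3]=?,scc[4]=?,scc[5]=?,scc[6]=?,scc[7]=?,scc[8]=?)
step 3: low=(low[0]=0,low[1]=?,low[2]=?,low[3]=0,low[4]=1,low[5]=1,low[6]=1,low[7]=5,low[8]=?); scc=(scc[0]=?,scc[1]=?,scc[2]=?,scc[3]=?,scc[4]=?,scc[5]=?,scc[6]=?,scc[7]=0,scc[8]=?)
step 4: low=(low[0]=0,low[1]=?,low[2]=?,low[3]=0,low[4]=1,low[5]=1,low[6]=1,low[7]=5,low[8]=?); scc=(scc[0]=?,scc[1]=?,scc[2]=?,scc[3]=?,scc[4]=?,scc[5]=?,scc[6]=?,scc[7]=0,scc[8]=?)
step 5: low=(low[0]=0,low[1]=?,low[2]=?,low[3]=0,low[4]=1,low[5]=1,low[6]=1,low[7]=5,low[8]=?); scc=(scc[0]=?,scc[1]=?,scc[2]=?,scc[3]=?,scc[4]=?,scc[5]=?,scc[6]=?,scc[7]=0,scc[8]=?)
step 6: low=(low[0]=0,low[1]=?,low[2]=?,low[3]=0,low[4]=1,low[5]=1,low[6]=1,low[7]=5,low[8]=?); scc=(scc[0]=1,scc[1]=?,scc[2]=?,scc[3]=1,scc[4]=1,scc[5]=1,scc[6]=1,scc[7]=0,scc[8]=?)
step 7: low=(low[0]=0,low[1]=6,low[2]=?,low[3]=0,low[4]=1,low[5]=1,low[6]=1,low[7]=5,low[8]=?); scc=(scc[0]=1,scc[1]=2,scc[2]=?,scc[3]=1,scc[4]=1,scc[5]=1,scc[6]=1,scc[7]=0,scc[8]=?)
step 8: low=(low[0]=0,low[1]=6,low[2]=7,low[3]=0,low[4]=1,low[5]=1,low[6]=1,low[7]=5,low[8]=?); scc=(scc[0]=1,scc[1]=2,scc[2]=3,scc[3]=1,scc[4]=1,scc[5]=1,scc[6]=1,scc[7]=0,scc[8]=?)
step 9: low=(low[0]=0,low[1]=6,low[2]=7,low[3]=0,low[4]=1,low[5]=1,low[6]=1,low[7]=5,low[8]=8); scc=(scc[0]=1,scc[1]=2,scc[2]=3,scc[3]=1,scc[4]=1,scc[5]=1,scc[6]=1,scc[7]=0,scc[8]=4)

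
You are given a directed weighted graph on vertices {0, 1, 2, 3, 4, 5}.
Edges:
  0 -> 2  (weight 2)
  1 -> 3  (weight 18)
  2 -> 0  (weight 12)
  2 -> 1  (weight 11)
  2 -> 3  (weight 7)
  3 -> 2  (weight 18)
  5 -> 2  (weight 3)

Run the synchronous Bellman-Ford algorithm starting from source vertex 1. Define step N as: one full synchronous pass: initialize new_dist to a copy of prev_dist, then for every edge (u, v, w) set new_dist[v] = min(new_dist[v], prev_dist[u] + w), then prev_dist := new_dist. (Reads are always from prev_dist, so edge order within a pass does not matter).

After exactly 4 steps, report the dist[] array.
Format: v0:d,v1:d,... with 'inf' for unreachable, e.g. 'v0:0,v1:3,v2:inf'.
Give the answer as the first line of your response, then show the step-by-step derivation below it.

v0:48,v1:0,v2:36,v3:18,v4:inf,v5:inf

step 1: dist = v0:inf,v1:0,v2:inf,v3:18,v4:inf,v5:inf
step 2: dist = v0:inf,v1:0,v2:36,v3:18,v4:inf,v5:inf
step 3: dist = v0:48,v1:0,v2:36,v3:18,v4:inf,v5:inf
step 4: dist = v0:48,v1:0,v2:36,v3:18,v4:inf,v5:inf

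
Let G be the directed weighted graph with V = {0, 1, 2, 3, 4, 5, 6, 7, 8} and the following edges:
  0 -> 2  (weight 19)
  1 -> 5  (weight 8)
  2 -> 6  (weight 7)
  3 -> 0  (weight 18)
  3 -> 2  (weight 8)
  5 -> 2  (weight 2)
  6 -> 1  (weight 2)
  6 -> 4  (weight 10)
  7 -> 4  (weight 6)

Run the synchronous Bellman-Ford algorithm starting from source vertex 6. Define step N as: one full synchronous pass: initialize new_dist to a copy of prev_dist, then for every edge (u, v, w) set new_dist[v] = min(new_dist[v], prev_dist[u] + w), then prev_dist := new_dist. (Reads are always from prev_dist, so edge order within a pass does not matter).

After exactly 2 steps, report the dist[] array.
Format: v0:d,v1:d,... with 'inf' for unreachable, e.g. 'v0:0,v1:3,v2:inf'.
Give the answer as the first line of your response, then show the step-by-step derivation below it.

v0:inf,v1:2,v2:inf,v3:inf,v4:10,v5:10,v6:0,v7:inf,v8:inf

step 1: dist = v0:inf,v1:2,v2:inf,v3:inf,v4:10,v5:inf,v6:0,v7:inf,v8:inf
step 2: dist = v0:inf,v1:2,v2:inf,v3:inf,v4:10,v5:10,v6:0,v7:inf,v8:inf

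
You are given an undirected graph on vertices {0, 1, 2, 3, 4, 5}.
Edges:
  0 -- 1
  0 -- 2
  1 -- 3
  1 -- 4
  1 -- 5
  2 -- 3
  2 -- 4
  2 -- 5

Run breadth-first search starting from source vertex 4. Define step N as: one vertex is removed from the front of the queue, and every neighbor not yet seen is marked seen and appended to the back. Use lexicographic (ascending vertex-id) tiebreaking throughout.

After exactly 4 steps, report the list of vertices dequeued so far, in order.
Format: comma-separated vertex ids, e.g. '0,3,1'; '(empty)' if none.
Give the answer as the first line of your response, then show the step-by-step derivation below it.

4,1,2,0

step 1: dequeue 4; queue=[1,2]; order=4
step 2: dequeue 1; queue=[2,0,3,5]; order=4,1
step 3: dequeue 2; queue=[0,3,5]; order=4,1,2
step 4: dequeue 0; queue=[3,5]; order=4,1,2,0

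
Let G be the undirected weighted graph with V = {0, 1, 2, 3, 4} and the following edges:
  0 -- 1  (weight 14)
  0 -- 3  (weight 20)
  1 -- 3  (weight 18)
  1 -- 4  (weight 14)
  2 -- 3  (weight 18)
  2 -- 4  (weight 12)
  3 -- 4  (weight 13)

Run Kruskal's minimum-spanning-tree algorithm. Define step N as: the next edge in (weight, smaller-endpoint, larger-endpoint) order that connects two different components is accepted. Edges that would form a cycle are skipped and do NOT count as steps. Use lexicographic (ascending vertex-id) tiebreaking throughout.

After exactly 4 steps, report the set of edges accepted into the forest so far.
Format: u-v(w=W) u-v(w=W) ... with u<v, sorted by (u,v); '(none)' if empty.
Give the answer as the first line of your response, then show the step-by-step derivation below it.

0-1(w=14) 1-4(w=14) 2-4(w=12) 3-4(w=13)

step 1: add edge 2-4 (w=12); MST = {2-4(w=12)}
step 2: add edge 3-4 (w=13); MST = {2-4(w=12) 3-4(w=13)}
step 3: add edge 0-1 (w=14); MST = {0-1(w=14) 2-4(w=12) 3-4(w=13)}
step 4: add edge 1-4 (w=14); MST = {0-1(w=14) 1-4(w=14) 2-4(w=12) 3-4(w=13)}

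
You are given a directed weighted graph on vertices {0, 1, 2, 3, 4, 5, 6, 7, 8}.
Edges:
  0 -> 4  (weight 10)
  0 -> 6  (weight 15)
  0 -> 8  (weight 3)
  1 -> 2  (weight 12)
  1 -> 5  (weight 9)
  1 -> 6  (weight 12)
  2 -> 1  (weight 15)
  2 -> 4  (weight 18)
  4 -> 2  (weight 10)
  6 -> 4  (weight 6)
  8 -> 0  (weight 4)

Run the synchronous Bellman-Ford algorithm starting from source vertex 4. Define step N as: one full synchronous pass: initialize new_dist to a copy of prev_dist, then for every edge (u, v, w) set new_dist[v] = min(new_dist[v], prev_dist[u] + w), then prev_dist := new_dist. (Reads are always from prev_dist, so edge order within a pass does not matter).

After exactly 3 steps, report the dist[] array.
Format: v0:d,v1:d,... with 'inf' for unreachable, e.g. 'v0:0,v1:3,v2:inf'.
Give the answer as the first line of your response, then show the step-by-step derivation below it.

v0:inf,v1:25,v2:10,v3:inf,v4:0,v5:34,v6:37,v7:inf,v8:inf

step 1: dist = v0:inf,v1:inf,v2:10,v3:inf,v4:0,v5:inf,v6:inf,v7:inf,v8:inf
step 2: dist = v0:inf,v1:25,v2:10,v3:inf,v4:0,v5:inf,v6:inf,v7:inf,v8:inf
step 3: dist = v0:inf,v1:25,v2:10,v3:inf,v4:0,v5:34,v6:37,v7:inf,v8:inf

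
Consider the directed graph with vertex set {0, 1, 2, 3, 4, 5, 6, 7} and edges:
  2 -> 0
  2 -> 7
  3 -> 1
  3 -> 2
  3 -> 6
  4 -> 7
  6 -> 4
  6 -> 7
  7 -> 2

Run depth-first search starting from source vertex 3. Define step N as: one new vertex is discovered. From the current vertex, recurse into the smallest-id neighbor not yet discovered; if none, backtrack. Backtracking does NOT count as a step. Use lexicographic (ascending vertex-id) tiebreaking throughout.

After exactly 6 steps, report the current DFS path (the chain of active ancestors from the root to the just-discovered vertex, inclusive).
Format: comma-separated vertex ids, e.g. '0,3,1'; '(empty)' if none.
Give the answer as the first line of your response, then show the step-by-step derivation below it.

3,6

step 1: discover 3; path=3; order=3
step 2: discover 1; path=3>1; order=3,1
step 3: discover 2; path=3>2; order=3,1,2
step 4: discover 0; path=3>2>0; order=3,1,2,0
step 5: discover 7; path=3>2>7; order=3,1,2,0,7
step 6: discover 6; path=3>6; order=3,1,2,0,7,6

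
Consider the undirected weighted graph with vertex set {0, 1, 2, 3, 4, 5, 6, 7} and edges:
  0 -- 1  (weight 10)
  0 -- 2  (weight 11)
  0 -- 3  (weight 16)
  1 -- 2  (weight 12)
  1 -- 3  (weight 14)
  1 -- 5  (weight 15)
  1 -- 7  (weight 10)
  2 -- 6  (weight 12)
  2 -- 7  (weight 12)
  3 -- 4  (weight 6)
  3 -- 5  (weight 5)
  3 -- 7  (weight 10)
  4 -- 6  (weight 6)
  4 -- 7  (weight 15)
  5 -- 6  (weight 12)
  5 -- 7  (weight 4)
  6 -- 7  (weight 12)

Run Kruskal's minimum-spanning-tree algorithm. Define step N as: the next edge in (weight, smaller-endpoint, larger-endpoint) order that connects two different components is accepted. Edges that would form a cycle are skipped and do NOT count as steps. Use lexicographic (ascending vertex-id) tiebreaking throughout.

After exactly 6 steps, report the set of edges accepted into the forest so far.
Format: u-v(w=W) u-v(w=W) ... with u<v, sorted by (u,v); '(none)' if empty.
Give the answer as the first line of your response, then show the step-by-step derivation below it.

0-1(w=10) 1-7(w=10) 3-4(w=6) 3-5(w=5) 4-6(w=6) 5-7(w=4)

step 1: add edge 5-7 (w=4); MST = {5-7(w=4)}
step 2: add edge 3-5 (w=5); MST = {3-5(w=5) 5-7(w=4)}
step 3: add edge 3-4 (w=6); MST = {3-4(w=6) 3-5(w=5) 5-7(w=4)}
step 4: add edge 4-6 (w=6); MST = {3-4(w=6) 3-5(w=5) 4-6(w=6) 5-7(w=4)}
step 5: add edge 0-1 (w=10); MST = {0-1(w=10) 3-4(w=6) 3-5(w=5) 4-6(w=6) 5-7(w=4)}
step 6: add edge 1-7 (w=10); MST = {0-1(w=10) 1-7(w=10) 3-4(w=6) 3-5(w=5) 4-6(w=6) 5-7(w=4)}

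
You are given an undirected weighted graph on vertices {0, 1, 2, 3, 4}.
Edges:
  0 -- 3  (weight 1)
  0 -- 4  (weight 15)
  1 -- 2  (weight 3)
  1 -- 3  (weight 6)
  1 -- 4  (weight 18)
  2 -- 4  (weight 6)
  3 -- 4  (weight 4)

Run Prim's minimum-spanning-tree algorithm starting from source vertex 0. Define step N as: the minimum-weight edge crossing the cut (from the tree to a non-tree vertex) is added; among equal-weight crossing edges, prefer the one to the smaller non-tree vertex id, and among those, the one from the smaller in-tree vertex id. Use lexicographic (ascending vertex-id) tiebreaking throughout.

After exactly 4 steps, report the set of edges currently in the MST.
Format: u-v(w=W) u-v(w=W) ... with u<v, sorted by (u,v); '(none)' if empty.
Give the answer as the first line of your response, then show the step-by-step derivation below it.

0-3(w=1) 1-2(w=3) 1-3(w=6) 3-4(w=4)

step 1: add edge 0-3 (w=1); MST = {0-3(w=1)}
step 2: add edge 3-4 (w=4); MST = {0-3(w=1) 3-4(w=4)}
step 3: add edge 1-3 (w=6); MST = {0-3(w=1) 1-3(w=6) 3-4(w=4)}
step 4: add edge 1-2 (w=3); MST = {0-3(w=1) 1-2(w=3) 1-3(w=6) 3-4(w=4)}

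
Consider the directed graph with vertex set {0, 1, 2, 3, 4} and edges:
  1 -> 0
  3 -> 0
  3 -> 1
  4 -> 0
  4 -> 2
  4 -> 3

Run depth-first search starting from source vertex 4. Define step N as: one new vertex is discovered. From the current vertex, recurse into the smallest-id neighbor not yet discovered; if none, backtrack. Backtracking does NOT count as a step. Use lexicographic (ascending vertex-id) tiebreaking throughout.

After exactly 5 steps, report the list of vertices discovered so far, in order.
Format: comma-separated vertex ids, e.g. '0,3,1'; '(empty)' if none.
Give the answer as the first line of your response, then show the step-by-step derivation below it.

4,0,2,3,1

step 1: discover 4; path=4; order=4
step 2: discover 0; path=4>0; order=4,0
step 3: discover 2; path=4>2; order=4,0,2
step 4: discover 3; path=4>3; order=4,0,2,3
step 5: discover 1; path=4>3>1; order=4,0,2,3,1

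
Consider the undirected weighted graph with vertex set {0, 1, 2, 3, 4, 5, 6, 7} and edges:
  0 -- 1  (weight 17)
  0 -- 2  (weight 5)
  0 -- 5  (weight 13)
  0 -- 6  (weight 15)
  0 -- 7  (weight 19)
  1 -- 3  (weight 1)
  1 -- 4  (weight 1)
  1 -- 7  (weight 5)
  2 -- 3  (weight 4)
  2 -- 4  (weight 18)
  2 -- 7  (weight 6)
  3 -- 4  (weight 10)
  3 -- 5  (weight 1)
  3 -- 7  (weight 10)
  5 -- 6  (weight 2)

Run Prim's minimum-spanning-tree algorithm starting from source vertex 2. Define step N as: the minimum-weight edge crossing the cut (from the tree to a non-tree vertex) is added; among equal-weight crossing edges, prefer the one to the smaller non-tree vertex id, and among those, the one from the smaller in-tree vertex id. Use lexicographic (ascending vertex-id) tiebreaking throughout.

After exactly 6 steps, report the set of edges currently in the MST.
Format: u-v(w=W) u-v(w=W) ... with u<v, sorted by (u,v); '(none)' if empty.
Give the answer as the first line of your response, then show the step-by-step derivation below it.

0-2(w=5) 1-3(w=1) 1-4(w=1) 2-3(w=4) 3-5(w=1) 5-6(w=2)

step 1: add edge 2-3 (w=4); MST = {2-3(w=4)}
step 2: add edge 1-3 (w=1); MST = {1-3(w=1) 2-3(w=4)}
step 3: add edge 1-4 (w=1); MST = {1-3(w=1) 1-4(w=1) 2-3(w=4)}
step 4: add edge 3-5 (w=1); MST = {1-3(w=1) 1-4(w=1) 2-3(w=4) 3-5(w=1)}
step 5: add edge 5-6 (w=2); MST = {1-3(w=1) 1-4(w=1) 2-3(w=4) 3-5(w=1) 5-6(w=2)}
step 6: add edge 0-2 (w=5); MST = {0-2(w=5) 1-3(w=1) 1-4(w=1) 2-3(w=4) 3-5(w=1) 5-6(w=2)}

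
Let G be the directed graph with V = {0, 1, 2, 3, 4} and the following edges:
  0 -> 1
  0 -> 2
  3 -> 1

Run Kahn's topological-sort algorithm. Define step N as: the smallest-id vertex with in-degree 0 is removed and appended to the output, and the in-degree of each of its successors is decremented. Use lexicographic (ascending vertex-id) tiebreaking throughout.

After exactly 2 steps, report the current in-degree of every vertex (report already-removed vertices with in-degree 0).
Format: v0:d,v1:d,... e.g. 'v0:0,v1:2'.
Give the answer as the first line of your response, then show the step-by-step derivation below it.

v0:0,v1:1,v2:0,v3:0,v4:0

step 1: output 0; order=[0]; indeg=(0,1,0,0,0)
step 2: output 2; order=[0,2]; indeg=(0,1,0,0,0)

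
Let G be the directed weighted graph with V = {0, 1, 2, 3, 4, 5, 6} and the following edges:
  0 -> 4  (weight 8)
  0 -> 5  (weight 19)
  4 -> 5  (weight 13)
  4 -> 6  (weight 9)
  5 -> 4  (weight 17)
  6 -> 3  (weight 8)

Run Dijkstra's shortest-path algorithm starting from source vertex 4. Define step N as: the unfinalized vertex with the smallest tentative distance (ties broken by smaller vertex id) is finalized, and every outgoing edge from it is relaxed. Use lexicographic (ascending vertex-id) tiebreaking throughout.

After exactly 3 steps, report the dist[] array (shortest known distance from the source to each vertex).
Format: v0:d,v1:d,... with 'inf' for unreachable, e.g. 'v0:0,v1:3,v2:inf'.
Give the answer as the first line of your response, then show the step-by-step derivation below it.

v0:inf,v1:inf,v2:inf,v3:17,v4:0,v5:13,v6:9

step 1: dist = v0:inf,v1:inf,v2:inf,v3:inf,v4:0,v5:13,v6:9
step 2: dist = v0:inf,v1:inf,v2:inf,v3:17,v4:0,v5:13,v6:9
step 3: dist = v0:inf,v1:inf,v2:inf,v3:17,v4:0,v5:13,v6:9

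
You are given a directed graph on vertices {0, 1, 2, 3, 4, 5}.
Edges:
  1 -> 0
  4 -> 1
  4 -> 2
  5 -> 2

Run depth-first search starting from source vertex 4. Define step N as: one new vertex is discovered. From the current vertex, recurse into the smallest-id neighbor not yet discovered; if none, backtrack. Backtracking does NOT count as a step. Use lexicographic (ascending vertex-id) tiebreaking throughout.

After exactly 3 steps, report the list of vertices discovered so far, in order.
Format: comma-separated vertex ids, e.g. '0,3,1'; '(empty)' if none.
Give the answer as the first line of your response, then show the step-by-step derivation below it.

4,1,0

step 1: discover 4; path=4; order=4
step 2: discover 1; path=4>1; order=4,1
step 3: discover 0; path=4>1>0; order=4,1,0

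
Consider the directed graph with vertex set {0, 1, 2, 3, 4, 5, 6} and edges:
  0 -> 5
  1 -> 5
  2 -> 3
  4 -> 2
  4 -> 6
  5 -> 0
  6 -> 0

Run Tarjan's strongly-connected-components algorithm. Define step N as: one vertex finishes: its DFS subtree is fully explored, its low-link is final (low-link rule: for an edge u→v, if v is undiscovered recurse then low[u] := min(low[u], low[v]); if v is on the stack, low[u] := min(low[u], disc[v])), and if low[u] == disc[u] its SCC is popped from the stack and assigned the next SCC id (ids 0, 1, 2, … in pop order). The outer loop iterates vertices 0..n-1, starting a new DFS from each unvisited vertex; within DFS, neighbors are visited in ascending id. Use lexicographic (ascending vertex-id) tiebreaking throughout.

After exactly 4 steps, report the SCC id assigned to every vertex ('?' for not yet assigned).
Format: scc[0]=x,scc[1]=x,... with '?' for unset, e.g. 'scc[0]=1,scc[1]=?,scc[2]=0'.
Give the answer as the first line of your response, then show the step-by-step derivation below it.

scc[0]=0,scc[1]=1,scc[2]=?,scc[3]=2,scc[4]=?,scc[5]=0,scc[6]=?

step 1: low=(low[0]=0,low[1]=?,low[2]=?,low[3]=?,low[4]=?,low[5]=0,low[6]=?); scc=(scc[0]=?,scc[1]=?,scc[2]=?,scc[3]=?,scc[4]=?,scc[5]=?,scc[6]=?)
step 2: low=(low[0]=0,low[1]=?,low[2]=?,low[3]=?,low[4]=?,low[5]=0,low[6]=?); scc=(scc[0]=0,scc[1]=?,scc[2]=?,scc[3]=?,scc[4]=?,scc[5]=0,scc[6]=?)
step 3: low=(low[0]=0,low[1]=2,low[2]=?,low[3]=?,low[4]=?,low[5]=0,low[6]=?); scc=(scc[0]=0,scc[1]=1,scc[2]=?,scc[3]=?,scc[4]=?,scc[5]=0,scc[6]=?)
step 4: low=(low[0]=0,low[1]=2,low[2]=3,low[3]=4,low[4]=?,low[5]=0,low[6]=?); scc=(scc[0]=0,scc[1]=1,scc[2]=?,scc[3]=2,scc[4]=?,scc[5]=0,scc[6]=?)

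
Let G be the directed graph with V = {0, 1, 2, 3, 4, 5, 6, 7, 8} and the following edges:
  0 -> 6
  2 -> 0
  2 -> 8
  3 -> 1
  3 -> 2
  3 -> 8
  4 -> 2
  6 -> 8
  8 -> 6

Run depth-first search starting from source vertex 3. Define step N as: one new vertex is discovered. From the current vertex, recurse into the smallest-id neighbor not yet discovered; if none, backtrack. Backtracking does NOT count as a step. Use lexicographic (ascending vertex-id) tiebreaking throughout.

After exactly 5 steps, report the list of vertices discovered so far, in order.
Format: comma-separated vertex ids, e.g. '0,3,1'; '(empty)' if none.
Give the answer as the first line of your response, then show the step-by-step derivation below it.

3,1,2,0,6

step 1: discover 3; path=3; order=3
step 2: discover 1; path=3>1; order=3,1
step 3: discover 2; path=3>2; order=3,1,2
step 4: discover 0; path=3>2>0; order=3,1,2,0
step 5: discover 6; path=3>2>0>6; order=3,1,2,0,6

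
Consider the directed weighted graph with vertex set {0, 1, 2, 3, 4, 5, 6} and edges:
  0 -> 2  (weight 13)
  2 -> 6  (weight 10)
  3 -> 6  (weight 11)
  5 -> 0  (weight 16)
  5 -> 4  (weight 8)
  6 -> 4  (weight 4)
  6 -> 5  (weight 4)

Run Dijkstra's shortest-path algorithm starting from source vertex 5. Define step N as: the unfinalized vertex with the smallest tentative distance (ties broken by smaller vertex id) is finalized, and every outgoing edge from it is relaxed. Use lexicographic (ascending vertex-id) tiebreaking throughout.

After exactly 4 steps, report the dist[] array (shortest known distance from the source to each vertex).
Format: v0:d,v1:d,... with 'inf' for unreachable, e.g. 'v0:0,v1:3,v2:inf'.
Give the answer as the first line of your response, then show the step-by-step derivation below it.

v0:16,v1:inf,v2:29,v3:inf,v4:8,v5:0,v6:39

step 1: dist = v0:16,v1:inf,v2:inf,v3:inf,v4:8,v5:0,v6:inf
step 2: dist = v0:16,v1:inf,v2:inf,v3:inf,v4:8,v5:0,v6:inf
step 3: dist = v0:16,v1:inf,v2:29,v3:inf,v4:8,v5:0,v6:inf
step 4: dist = v0:16,v1:inf,v2:29,v3:inf,v4:8,v5:0,v6:39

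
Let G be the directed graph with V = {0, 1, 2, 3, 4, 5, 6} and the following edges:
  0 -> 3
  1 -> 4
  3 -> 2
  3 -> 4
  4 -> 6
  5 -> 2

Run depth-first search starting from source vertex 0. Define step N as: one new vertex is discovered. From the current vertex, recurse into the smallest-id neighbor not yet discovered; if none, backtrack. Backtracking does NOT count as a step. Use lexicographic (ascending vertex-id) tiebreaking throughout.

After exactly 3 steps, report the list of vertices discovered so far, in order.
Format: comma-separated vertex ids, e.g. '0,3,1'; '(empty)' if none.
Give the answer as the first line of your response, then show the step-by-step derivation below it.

0,3,2

step 1: discover 0; path=0; order=0
step 2: discover 3; path=0>3; order=0,3
step 3: discover 2; path=0>3>2; order=0,3,2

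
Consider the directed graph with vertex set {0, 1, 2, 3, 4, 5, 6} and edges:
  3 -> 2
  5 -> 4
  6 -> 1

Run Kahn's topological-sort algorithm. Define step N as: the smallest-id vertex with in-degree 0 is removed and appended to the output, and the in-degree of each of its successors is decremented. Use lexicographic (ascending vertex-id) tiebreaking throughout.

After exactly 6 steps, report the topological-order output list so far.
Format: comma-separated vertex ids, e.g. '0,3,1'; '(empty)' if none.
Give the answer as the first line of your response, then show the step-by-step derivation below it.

0,3,2,5,4,6

step 1: output 0; order=[0]; indeg=(0,1,1,0,1,0,0)
step 2: output 3; order=[0,3]; indeg=(0,1,0,0,1,0,0)
step 3: output 2; order=[0,3,2]; indeg=(0,1,0,0,1,0,0)
step 4: output 5; order=[0,3,2,5]; indeg=(0,1,0,0,0,0,0)
step 5: output 4; order=[0,3,2,5,4]; indeg=(0,1,0,0,0,0,0)
step 6: output 6; order=[0,3,2,5,4,6]; indeg=(0,0,0,0,0,0,0)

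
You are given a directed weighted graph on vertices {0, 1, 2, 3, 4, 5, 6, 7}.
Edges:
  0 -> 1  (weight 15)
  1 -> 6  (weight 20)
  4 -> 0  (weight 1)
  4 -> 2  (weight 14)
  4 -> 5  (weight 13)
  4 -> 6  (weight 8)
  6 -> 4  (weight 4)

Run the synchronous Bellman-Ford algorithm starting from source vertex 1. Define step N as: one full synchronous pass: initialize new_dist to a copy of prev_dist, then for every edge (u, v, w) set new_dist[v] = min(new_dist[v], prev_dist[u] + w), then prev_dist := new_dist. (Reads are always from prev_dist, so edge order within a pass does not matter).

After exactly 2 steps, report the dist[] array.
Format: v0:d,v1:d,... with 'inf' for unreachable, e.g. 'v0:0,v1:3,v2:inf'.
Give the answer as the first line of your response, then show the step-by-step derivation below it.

v0:inf,v1:0,v2:inf,v3:inf,v4:24,v5:inf,v6:20,v7:inf

step 1: dist = v0:inf,v1:0,v2:inf,v3:inf,v4:inf,v5:inf,v6:20,v7:inf
step 2: dist = v0:inf,v1:0,v2:inf,v3:inf,v4:24,v5:inf,v6:20,v7:inf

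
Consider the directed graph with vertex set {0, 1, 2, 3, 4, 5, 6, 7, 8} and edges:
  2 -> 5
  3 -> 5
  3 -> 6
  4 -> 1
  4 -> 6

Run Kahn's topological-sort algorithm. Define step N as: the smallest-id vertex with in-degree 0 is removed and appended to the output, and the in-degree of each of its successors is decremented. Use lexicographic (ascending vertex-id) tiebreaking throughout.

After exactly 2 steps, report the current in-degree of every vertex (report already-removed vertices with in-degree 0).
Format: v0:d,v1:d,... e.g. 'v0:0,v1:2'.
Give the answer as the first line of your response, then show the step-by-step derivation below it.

v0:0,v1:1,v2:0,v3:0,v4:0,v5:1,v6:2,v7:0,v8:0

step 1: output 0; order=[0]; indeg=(0,1,0,0,0,2,2,0,0)
step 2: output 2; order=[0,2]; indeg=(0,1,0,0,0,1,2,0,0)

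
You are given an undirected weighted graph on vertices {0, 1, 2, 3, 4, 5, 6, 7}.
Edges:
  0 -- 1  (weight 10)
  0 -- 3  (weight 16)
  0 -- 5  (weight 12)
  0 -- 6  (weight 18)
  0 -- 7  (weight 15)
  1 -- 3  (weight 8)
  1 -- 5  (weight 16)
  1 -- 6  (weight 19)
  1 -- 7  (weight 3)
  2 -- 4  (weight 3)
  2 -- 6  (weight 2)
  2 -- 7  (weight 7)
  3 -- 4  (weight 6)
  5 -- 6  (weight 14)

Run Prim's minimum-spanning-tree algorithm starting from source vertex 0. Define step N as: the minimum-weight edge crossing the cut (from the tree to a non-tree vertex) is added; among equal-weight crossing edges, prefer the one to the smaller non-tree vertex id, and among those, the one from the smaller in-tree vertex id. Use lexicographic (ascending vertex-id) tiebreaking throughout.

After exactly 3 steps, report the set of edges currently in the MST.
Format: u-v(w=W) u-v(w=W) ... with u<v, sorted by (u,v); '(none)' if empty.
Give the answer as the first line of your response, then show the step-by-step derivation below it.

0-1(w=10) 1-7(w=3) 2-7(w=7)

step 1: add edge 0-1 (w=10); MST = {0-1(w=10)}
step 2: add edge 1-7 (w=3); MST = {0-1(w=10) 1-7(w=3)}
step 3: add edge 2-7 (w=7); MST = {0-1(w=10) 1-7(w=3) 2-7(w=7)}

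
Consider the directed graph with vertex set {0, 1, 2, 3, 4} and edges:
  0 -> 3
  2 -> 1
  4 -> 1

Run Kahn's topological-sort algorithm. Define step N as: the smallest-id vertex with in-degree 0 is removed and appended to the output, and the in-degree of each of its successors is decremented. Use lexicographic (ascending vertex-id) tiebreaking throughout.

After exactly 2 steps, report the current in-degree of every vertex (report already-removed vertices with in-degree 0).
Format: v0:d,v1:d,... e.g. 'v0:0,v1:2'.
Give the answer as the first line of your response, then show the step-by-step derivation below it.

v0:0,v1:1,v2:0,v3:0,v4:0

step 1: output 0; order=[0]; indeg=(0,2,0,0,0)
step 2: output 2; order=[0,2]; indeg=(0,1,0,0,0)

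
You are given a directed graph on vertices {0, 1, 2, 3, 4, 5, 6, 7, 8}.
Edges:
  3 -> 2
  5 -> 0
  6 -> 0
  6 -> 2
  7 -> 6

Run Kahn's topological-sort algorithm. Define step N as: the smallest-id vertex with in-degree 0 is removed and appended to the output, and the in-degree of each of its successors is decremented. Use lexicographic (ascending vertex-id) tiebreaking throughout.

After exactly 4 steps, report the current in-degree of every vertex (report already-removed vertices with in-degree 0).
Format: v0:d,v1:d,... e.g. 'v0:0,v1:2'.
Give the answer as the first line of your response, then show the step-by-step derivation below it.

v0:1,v1:0,v2:1,v3:0,v4:0,v5:0,v6:1,v7:0,v8:0

step 1: output 1; order=[1]; indeg=(2,0,2,0,0,0,1,0,0)
step 2: output 3; order=[1,3]; indeg=(2,0,1,0,0,0,1,0,0)
step 3: output 4; order=[1,3,4]; indeg=(2,0,1,0,0,0,1,0,0)
step 4: output 5; order=[1,3,4,5]; indeg=(1,0,1,0,0,0,1,0,0)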